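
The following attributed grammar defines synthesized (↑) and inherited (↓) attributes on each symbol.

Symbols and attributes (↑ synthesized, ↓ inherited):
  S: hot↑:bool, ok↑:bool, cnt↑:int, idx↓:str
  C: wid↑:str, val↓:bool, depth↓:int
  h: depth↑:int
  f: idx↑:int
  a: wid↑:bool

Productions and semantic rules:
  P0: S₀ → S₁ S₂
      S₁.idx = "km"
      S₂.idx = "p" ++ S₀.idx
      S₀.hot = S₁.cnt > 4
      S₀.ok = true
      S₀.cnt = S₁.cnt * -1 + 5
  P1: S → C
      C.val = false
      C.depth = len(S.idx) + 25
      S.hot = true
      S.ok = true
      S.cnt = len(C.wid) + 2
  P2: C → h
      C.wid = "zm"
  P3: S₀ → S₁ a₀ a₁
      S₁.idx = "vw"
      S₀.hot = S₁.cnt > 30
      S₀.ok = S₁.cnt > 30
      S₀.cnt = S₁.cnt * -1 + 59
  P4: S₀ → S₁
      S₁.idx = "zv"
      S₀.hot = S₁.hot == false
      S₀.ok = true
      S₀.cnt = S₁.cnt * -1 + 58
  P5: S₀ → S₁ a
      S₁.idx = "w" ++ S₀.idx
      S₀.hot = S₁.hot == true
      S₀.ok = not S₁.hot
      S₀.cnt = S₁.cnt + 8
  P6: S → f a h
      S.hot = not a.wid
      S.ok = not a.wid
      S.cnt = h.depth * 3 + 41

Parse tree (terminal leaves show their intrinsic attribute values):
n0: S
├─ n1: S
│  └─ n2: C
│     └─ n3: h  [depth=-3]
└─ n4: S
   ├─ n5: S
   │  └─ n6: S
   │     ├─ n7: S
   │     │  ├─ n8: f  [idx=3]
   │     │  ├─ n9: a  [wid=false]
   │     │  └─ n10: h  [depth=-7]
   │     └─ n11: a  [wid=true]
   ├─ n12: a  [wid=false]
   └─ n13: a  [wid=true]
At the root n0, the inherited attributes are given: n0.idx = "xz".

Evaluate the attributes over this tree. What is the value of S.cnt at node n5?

1. n0.idx = "xz"  [given at root]
2. n1.idx = "km"  ["km"]
3. n2.val = false  [false]
4. n2.depth = 27  [len(S.idx) + 25]
5. n3.depth = -3  [terminal]
6. n2.wid = "zm"  ["zm"]
7. n1.hot = true  [true]
8. n1.ok = true  [true]
9. n1.cnt = 4  [len(C.wid) + 2]
10. n4.idx = "pxz"  ["p" ++ S₀.idx]
11. n5.idx = "vw"  ["vw"]
12. n6.idx = "zv"  ["zv"]
13. n7.idx = "wzv"  ["w" ++ S₀.idx]
14. n8.idx = 3  [terminal]
15. n9.wid = false  [terminal]
16. n10.depth = -7  [terminal]
17. n7.hot = true  [not a.wid]
18. n7.ok = true  [not a.wid]
19. n7.cnt = 20  [h.depth * 3 + 41]
20. n11.wid = true  [terminal]
21. n6.hot = true  [S₁.hot == true]
22. n6.ok = false  [not S₁.hot]
23. n6.cnt = 28  [S₁.cnt + 8]
24. n5.hot = false  [S₁.hot == false]
25. n5.ok = true  [true]
26. n5.cnt = 30  [S₁.cnt * -1 + 58]
27. n12.wid = false  [terminal]
28. n13.wid = true  [terminal]
29. n4.hot = false  [S₁.cnt > 30]
30. n4.ok = false  [S₁.cnt > 30]
31. n4.cnt = 29  [S₁.cnt * -1 + 59]
32. n0.hot = false  [S₁.cnt > 4]
33. n0.ok = true  [true]
34. n0.cnt = 1  [S₁.cnt * -1 + 5]

30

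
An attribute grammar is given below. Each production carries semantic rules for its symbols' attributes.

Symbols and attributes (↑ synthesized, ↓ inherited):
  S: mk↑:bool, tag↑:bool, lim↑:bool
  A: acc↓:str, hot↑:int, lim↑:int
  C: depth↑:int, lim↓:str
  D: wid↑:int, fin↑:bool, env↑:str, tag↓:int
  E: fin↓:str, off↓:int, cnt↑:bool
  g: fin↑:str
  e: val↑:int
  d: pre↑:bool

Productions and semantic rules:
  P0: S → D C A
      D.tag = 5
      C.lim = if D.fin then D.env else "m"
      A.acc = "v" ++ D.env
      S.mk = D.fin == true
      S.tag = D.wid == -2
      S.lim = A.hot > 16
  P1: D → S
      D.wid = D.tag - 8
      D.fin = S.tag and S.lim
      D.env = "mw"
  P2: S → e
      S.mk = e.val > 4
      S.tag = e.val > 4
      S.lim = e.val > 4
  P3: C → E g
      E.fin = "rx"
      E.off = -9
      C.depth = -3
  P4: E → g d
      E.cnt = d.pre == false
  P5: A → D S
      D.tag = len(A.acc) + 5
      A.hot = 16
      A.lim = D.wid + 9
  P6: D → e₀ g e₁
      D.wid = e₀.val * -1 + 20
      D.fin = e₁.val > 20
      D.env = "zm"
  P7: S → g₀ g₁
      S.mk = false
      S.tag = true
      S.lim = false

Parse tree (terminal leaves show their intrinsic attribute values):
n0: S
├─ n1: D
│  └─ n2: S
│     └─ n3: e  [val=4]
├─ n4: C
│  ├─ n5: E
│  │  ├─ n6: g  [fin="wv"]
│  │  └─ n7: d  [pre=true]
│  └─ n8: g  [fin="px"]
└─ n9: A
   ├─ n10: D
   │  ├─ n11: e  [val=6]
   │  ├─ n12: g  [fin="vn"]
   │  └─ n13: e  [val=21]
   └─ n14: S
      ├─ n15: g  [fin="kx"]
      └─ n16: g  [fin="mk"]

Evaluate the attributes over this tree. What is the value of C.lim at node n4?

1. n1.tag = 5  [5]
2. n3.val = 4  [terminal]
3. n2.mk = false  [e.val > 4]
4. n2.tag = false  [e.val > 4]
5. n2.lim = false  [e.val > 4]
6. n1.wid = -3  [D.tag - 8]
7. n1.fin = false  [S.tag and S.lim]
8. n1.env = "mw"  ["mw"]
9. n4.lim = "m"  [if D.fin then D.env else "m"]
10. n5.fin = "rx"  ["rx"]
11. n5.off = -9  [-9]
12. n6.fin = "wv"  [terminal]
13. n7.pre = true  [terminal]
14. n5.cnt = false  [d.pre == false]
15. n8.fin = "px"  [terminal]
16. n4.depth = -3  [-3]
17. n9.acc = "vmw"  ["v" ++ D.env]
18. n10.tag = 8  [len(A.acc) + 5]
19. n11.val = 6  [terminal]
20. n12.fin = "vn"  [terminal]
21. n13.val = 21  [terminal]
22. n10.wid = 14  [e₀.val * -1 + 20]
23. n10.fin = true  [e₁.val > 20]
24. n10.env = "zm"  ["zm"]
25. n15.fin = "kx"  [terminal]
26. n16.fin = "mk"  [terminal]
27. n14.mk = false  [false]
28. n14.tag = true  [true]
29. n14.lim = false  [false]
30. n9.hot = 16  [16]
31. n9.lim = 23  [D.wid + 9]
32. n0.mk = false  [D.fin == true]
33. n0.tag = false  [D.wid == -2]
34. n0.lim = false  [A.hot > 16]

"m"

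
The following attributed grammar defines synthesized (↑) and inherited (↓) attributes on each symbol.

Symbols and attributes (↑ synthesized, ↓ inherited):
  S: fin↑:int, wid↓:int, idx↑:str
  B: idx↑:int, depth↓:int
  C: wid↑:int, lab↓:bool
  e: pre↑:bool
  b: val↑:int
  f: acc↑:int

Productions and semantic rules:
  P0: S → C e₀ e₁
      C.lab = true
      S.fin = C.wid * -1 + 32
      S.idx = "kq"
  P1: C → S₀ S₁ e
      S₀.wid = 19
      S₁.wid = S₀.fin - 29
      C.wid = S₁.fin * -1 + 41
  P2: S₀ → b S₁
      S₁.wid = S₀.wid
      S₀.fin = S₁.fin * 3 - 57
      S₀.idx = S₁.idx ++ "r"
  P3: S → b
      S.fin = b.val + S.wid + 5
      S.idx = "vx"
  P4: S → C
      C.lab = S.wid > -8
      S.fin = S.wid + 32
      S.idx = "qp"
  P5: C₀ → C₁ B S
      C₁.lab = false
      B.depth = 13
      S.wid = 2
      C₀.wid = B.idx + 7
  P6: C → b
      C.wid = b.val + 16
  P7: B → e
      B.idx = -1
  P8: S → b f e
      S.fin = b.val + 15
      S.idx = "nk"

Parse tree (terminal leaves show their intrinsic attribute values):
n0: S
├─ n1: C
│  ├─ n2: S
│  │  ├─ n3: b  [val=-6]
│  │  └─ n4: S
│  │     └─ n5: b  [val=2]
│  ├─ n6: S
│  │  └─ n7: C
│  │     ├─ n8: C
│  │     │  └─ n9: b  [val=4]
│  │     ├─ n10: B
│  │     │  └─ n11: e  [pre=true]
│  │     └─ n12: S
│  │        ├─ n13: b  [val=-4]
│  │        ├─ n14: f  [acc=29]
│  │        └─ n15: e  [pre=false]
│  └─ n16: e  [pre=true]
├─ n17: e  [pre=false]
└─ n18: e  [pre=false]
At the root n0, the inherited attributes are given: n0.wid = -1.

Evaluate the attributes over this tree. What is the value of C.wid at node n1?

1. n0.wid = -1  [given at root]
2. n1.lab = true  [true]
3. n2.wid = 19  [19]
4. n3.val = -6  [terminal]
5. n4.wid = 19  [S₀.wid]
6. n5.val = 2  [terminal]
7. n4.fin = 26  [b.val + S.wid + 5]
8. n4.idx = "vx"  ["vx"]
9. n2.fin = 21  [S₁.fin * 3 - 57]
10. n2.idx = "vxr"  [S₁.idx ++ "r"]
11. n6.wid = -8  [S₀.fin - 29]
12. n7.lab = false  [S.wid > -8]
13. n8.lab = false  [false]
14. n9.val = 4  [terminal]
15. n8.wid = 20  [b.val + 16]
16. n10.depth = 13  [13]
17. n11.pre = true  [terminal]
18. n10.idx = -1  [-1]
19. n12.wid = 2  [2]
20. n13.val = -4  [terminal]
21. n14.acc = 29  [terminal]
22. n15.pre = false  [terminal]
23. n12.fin = 11  [b.val + 15]
24. n12.idx = "nk"  ["nk"]
25. n7.wid = 6  [B.idx + 7]
26. n6.fin = 24  [S.wid + 32]
27. n6.idx = "qp"  ["qp"]
28. n16.pre = true  [terminal]
29. n1.wid = 17  [S₁.fin * -1 + 41]
30. n17.pre = false  [terminal]
31. n18.pre = false  [terminal]
32. n0.fin = 15  [C.wid * -1 + 32]
33. n0.idx = "kq"  ["kq"]

17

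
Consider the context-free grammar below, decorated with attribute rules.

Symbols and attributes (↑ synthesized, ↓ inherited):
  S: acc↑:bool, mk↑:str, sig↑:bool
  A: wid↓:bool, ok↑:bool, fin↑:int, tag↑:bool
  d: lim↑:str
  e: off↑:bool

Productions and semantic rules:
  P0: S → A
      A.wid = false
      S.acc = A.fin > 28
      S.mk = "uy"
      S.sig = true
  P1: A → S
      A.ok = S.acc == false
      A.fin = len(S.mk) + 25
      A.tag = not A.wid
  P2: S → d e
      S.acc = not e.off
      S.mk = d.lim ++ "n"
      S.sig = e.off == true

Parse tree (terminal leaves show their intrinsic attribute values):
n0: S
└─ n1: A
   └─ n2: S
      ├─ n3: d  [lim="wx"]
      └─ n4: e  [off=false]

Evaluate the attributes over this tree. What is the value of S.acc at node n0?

1. n1.wid = false  [false]
2. n3.lim = "wx"  [terminal]
3. n4.off = false  [terminal]
4. n2.acc = true  [not e.off]
5. n2.mk = "wxn"  [d.lim ++ "n"]
6. n2.sig = false  [e.off == true]
7. n1.ok = false  [S.acc == false]
8. n1.fin = 28  [len(S.mk) + 25]
9. n1.tag = true  [not A.wid]
10. n0.acc = false  [A.fin > 28]
11. n0.mk = "uy"  ["uy"]
12. n0.sig = true  [true]

false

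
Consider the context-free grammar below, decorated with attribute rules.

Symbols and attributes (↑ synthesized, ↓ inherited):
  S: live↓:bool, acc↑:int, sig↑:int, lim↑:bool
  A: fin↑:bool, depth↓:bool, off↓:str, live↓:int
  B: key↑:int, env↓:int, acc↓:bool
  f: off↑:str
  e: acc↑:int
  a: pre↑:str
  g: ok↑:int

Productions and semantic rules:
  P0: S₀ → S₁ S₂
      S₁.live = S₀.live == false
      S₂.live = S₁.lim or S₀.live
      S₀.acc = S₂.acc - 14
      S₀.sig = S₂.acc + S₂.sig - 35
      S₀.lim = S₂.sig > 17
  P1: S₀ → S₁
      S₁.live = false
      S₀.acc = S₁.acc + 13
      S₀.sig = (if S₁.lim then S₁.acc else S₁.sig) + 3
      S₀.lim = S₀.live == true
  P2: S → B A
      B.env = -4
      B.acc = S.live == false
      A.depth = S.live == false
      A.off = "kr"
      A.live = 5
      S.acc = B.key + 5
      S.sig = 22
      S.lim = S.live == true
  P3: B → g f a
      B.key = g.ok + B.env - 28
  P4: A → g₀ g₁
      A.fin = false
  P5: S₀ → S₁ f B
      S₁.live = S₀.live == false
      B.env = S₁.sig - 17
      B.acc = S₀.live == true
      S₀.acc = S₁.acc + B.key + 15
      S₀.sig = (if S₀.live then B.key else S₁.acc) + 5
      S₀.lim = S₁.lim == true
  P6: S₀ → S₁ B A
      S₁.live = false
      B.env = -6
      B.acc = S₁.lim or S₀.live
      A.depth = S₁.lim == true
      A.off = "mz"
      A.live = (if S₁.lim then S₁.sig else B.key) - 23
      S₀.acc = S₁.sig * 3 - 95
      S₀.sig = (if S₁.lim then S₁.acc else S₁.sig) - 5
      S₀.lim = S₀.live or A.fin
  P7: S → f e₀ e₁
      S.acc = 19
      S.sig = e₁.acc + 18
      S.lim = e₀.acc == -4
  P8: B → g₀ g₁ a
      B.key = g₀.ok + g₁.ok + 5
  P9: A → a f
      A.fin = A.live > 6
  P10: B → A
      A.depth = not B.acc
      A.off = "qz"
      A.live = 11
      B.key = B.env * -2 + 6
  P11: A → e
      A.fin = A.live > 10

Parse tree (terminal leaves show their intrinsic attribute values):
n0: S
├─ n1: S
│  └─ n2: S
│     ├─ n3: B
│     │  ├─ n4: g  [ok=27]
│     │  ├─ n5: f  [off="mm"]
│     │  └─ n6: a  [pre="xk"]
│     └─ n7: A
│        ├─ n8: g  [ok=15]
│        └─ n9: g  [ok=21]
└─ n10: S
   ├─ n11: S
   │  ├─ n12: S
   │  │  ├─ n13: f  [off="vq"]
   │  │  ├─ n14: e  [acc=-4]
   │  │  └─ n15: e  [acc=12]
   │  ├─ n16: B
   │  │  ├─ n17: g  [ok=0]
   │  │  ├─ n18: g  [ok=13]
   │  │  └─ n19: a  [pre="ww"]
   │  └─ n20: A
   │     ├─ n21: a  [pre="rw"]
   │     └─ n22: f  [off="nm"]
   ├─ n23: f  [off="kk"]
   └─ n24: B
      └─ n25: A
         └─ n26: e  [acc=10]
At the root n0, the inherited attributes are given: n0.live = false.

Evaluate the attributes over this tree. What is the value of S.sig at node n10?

17

1. n0.live = false  [given at root]
2. n1.live = true  [S₀.live == false]
3. n2.live = false  [false]
4. n3.env = -4  [-4]
5. n3.acc = true  [S.live == false]
6. n4.ok = 27  [terminal]
7. n5.off = "mm"  [terminal]
8. n6.pre = "xk"  [terminal]
9. n3.key = -5  [g.ok + B.env - 28]
10. n7.depth = true  [S.live == false]
11. n7.off = "kr"  ["kr"]
12. n7.live = 5  [5]
13. n8.ok = 15  [terminal]
14. n9.ok = 21  [terminal]
15. n7.fin = false  [false]
16. n2.acc = 0  [B.key + 5]
17. n2.sig = 22  [22]
18. n2.lim = false  [S.live == true]
19. n1.acc = 13  [S₁.acc + 13]
20. n1.sig = 25  [(if S₁.lim then S₁.acc else S₁.sig) + 3]
21. n1.lim = true  [S₀.live == true]
22. n10.live = true  [S₁.lim or S₀.live]
23. n11.live = false  [S₀.live == false]
24. n12.live = false  [false]
25. n13.off = "vq"  [terminal]
26. n14.acc = -4  [terminal]
27. n15.acc = 12  [terminal]
28. n12.acc = 19  [19]
29. n12.sig = 30  [e₁.acc + 18]
30. n12.lim = true  [e₀.acc == -4]
31. n16.env = -6  [-6]
32. n16.acc = true  [S₁.lim or S₀.live]
33. n17.ok = 0  [terminal]
34. n18.ok = 13  [terminal]
35. n19.pre = "ww"  [terminal]
36. n16.key = 18  [g₀.ok + g₁.ok + 5]
37. n20.depth = true  [S₁.lim == true]
38. n20.off = "mz"  ["mz"]
39. n20.live = 7  [(if S₁.lim then S₁.sig else B.key) - 23]
40. n21.pre = "rw"  [terminal]
41. n22.off = "nm"  [terminal]
42. n20.fin = true  [A.live > 6]
43. n11.acc = -5  [S₁.sig * 3 - 95]
44. n11.sig = 14  [(if S₁.lim then S₁.acc else S₁.sig) - 5]
45. n11.lim = true  [S₀.live or A.fin]
46. n23.off = "kk"  [terminal]
47. n24.env = -3  [S₁.sig - 17]
48. n24.acc = true  [S₀.live == true]
49. n25.depth = false  [not B.acc]
50. n25.off = "qz"  ["qz"]
51. n25.live = 11  [11]
52. n26.acc = 10  [terminal]
53. n25.fin = true  [A.live > 10]
54. n24.key = 12  [B.env * -2 + 6]
55. n10.acc = 22  [S₁.acc + B.key + 15]
56. n10.sig = 17  [(if S₀.live then B.key else S₁.acc) + 5]
57. n10.lim = true  [S₁.lim == true]
58. n0.acc = 8  [S₂.acc - 14]
59. n0.sig = 4  [S₂.acc + S₂.sig - 35]
60. n0.lim = false  [S₂.sig > 17]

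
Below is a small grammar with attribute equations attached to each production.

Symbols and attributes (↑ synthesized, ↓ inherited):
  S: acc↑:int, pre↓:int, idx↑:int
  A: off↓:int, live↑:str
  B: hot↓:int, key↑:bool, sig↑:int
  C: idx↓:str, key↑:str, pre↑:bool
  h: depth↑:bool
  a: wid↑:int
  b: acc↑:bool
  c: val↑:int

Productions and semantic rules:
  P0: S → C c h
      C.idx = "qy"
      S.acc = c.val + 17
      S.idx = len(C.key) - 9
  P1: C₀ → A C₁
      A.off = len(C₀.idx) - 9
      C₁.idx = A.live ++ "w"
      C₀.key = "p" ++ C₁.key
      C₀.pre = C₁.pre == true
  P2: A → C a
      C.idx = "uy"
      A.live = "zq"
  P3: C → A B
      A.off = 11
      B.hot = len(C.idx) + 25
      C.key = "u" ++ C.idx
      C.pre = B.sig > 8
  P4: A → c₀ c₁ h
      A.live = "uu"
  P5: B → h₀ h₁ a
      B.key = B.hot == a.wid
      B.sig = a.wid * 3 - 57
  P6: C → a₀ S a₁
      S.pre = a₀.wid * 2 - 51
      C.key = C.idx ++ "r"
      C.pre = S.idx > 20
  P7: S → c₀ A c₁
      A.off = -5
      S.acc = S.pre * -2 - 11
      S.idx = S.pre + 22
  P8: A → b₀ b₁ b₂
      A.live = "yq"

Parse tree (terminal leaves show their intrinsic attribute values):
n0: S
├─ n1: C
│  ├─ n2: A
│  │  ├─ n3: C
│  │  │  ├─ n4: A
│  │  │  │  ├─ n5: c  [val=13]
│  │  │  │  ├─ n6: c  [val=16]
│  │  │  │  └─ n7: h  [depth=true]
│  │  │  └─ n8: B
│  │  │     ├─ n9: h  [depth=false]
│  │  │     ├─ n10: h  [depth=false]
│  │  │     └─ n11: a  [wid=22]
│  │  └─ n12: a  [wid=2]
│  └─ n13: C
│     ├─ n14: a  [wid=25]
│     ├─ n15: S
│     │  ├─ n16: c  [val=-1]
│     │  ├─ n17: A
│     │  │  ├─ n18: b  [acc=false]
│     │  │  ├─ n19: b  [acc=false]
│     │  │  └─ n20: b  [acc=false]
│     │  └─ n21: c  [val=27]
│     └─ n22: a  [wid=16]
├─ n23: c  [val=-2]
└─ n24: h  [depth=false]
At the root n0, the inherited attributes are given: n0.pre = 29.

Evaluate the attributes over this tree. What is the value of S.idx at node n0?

-4

1. n0.pre = 29  [given at root]
2. n1.idx = "qy"  ["qy"]
3. n2.off = -7  [len(C₀.idx) - 9]
4. n3.idx = "uy"  ["uy"]
5. n4.off = 11  [11]
6. n5.val = 13  [terminal]
7. n6.val = 16  [terminal]
8. n7.depth = true  [terminal]
9. n4.live = "uu"  ["uu"]
10. n8.hot = 27  [len(C.idx) + 25]
11. n9.depth = false  [terminal]
12. n10.depth = false  [terminal]
13. n11.wid = 22  [terminal]
14. n8.key = false  [B.hot == a.wid]
15. n8.sig = 9  [a.wid * 3 - 57]
16. n3.key = "uuy"  ["u" ++ C.idx]
17. n3.pre = true  [B.sig > 8]
18. n12.wid = 2  [terminal]
19. n2.live = "zq"  ["zq"]
20. n13.idx = "zqw"  [A.live ++ "w"]
21. n14.wid = 25  [terminal]
22. n15.pre = -1  [a₀.wid * 2 - 51]
23. n16.val = -1  [terminal]
24. n17.off = -5  [-5]
25. n18.acc = false  [terminal]
26. n19.acc = false  [terminal]
27. n20.acc = false  [terminal]
28. n17.live = "yq"  ["yq"]
29. n21.val = 27  [terminal]
30. n15.acc = -9  [S.pre * -2 - 11]
31. n15.idx = 21  [S.pre + 22]
32. n22.wid = 16  [terminal]
33. n13.key = "zqwr"  [C.idx ++ "r"]
34. n13.pre = true  [S.idx > 20]
35. n1.key = "pzqwr"  ["p" ++ C₁.key]
36. n1.pre = true  [C₁.pre == true]
37. n23.val = -2  [terminal]
38. n24.depth = false  [terminal]
39. n0.acc = 15  [c.val + 17]
40. n0.idx = -4  [len(C.key) - 9]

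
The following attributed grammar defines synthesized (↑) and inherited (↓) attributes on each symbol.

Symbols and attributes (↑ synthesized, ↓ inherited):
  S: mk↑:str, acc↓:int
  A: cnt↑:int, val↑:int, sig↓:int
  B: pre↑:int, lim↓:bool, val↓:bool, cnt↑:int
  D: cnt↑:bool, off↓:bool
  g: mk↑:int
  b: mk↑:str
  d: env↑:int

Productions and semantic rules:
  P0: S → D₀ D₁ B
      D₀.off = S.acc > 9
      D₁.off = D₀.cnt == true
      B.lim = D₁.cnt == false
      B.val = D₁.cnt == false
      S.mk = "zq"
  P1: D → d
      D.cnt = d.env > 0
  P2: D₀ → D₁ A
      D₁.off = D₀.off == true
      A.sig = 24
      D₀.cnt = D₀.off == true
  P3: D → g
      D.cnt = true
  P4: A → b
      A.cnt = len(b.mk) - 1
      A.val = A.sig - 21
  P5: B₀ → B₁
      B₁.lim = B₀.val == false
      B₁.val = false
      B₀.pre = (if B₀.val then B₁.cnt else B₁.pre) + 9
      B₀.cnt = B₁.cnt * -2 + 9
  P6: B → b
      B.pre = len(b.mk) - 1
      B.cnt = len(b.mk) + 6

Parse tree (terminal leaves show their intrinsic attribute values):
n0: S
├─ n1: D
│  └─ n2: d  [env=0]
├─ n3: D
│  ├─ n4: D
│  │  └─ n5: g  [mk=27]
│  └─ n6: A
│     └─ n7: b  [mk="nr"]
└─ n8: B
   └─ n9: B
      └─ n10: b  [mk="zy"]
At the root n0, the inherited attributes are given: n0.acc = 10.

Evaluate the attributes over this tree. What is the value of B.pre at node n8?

17

1. n0.acc = 10  [given at root]
2. n1.off = true  [S.acc > 9]
3. n2.env = 0  [terminal]
4. n1.cnt = false  [d.env > 0]
5. n3.off = false  [D₀.cnt == true]
6. n4.off = false  [D₀.off == true]
7. n5.mk = 27  [terminal]
8. n4.cnt = true  [true]
9. n6.sig = 24  [24]
10. n7.mk = "nr"  [terminal]
11. n6.cnt = 1  [len(b.mk) - 1]
12. n6.val = 3  [A.sig - 21]
13. n3.cnt = false  [D₀.off == true]
14. n8.lim = true  [D₁.cnt == false]
15. n8.val = true  [D₁.cnt == false]
16. n9.lim = false  [B₀.val == false]
17. n9.val = false  [false]
18. n10.mk = "zy"  [terminal]
19. n9.pre = 1  [len(b.mk) - 1]
20. n9.cnt = 8  [len(b.mk) + 6]
21. n8.pre = 17  [(if B₀.val then B₁.cnt else B₁.pre) + 9]
22. n8.cnt = -7  [B₁.cnt * -2 + 9]
23. n0.mk = "zq"  ["zq"]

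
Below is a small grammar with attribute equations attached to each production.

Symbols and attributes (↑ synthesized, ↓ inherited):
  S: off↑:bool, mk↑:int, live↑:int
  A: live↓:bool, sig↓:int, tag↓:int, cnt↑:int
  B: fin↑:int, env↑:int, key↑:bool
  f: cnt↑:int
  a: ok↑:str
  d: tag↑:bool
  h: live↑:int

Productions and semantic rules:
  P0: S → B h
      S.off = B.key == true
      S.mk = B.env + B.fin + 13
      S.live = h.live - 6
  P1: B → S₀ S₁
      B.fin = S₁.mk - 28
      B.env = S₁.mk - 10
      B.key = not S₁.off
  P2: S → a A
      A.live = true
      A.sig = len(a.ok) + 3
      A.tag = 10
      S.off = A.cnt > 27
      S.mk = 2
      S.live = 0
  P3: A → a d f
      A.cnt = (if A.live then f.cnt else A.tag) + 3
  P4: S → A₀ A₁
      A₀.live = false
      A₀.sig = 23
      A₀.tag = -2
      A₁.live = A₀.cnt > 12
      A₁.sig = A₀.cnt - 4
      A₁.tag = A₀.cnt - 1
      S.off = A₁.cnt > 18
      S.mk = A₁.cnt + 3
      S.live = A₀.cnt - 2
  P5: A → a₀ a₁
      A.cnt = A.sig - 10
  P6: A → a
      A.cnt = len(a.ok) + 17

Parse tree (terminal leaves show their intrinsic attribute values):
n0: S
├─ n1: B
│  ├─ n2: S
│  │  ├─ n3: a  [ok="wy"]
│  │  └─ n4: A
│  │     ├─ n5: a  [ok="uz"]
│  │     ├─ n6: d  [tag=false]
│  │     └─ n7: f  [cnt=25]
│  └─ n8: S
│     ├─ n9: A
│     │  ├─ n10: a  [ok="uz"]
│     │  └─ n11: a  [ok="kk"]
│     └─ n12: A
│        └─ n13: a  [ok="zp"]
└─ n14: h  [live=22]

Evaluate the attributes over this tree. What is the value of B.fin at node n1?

-6

1. n3.ok = "wy"  [terminal]
2. n4.live = true  [true]
3. n4.sig = 5  [len(a.ok) + 3]
4. n4.tag = 10  [10]
5. n5.ok = "uz"  [terminal]
6. n6.tag = false  [terminal]
7. n7.cnt = 25  [terminal]
8. n4.cnt = 28  [(if A.live then f.cnt else A.tag) + 3]
9. n2.off = true  [A.cnt > 27]
10. n2.mk = 2  [2]
11. n2.live = 0  [0]
12. n9.live = false  [false]
13. n9.sig = 23  [23]
14. n9.tag = -2  [-2]
15. n10.ok = "uz"  [terminal]
16. n11.ok = "kk"  [terminal]
17. n9.cnt = 13  [A.sig - 10]
18. n12.live = true  [A₀.cnt > 12]
19. n12.sig = 9  [A₀.cnt - 4]
20. n12.tag = 12  [A₀.cnt - 1]
21. n13.ok = "zp"  [terminal]
22. n12.cnt = 19  [len(a.ok) + 17]
23. n8.off = true  [A₁.cnt > 18]
24. n8.mk = 22  [A₁.cnt + 3]
25. n8.live = 11  [A₀.cnt - 2]
26. n1.fin = -6  [S₁.mk - 28]
27. n1.env = 12  [S₁.mk - 10]
28. n1.key = false  [not S₁.off]
29. n14.live = 22  [terminal]
30. n0.off = false  [B.key == true]
31. n0.mk = 19  [B.env + B.fin + 13]
32. n0.live = 16  [h.live - 6]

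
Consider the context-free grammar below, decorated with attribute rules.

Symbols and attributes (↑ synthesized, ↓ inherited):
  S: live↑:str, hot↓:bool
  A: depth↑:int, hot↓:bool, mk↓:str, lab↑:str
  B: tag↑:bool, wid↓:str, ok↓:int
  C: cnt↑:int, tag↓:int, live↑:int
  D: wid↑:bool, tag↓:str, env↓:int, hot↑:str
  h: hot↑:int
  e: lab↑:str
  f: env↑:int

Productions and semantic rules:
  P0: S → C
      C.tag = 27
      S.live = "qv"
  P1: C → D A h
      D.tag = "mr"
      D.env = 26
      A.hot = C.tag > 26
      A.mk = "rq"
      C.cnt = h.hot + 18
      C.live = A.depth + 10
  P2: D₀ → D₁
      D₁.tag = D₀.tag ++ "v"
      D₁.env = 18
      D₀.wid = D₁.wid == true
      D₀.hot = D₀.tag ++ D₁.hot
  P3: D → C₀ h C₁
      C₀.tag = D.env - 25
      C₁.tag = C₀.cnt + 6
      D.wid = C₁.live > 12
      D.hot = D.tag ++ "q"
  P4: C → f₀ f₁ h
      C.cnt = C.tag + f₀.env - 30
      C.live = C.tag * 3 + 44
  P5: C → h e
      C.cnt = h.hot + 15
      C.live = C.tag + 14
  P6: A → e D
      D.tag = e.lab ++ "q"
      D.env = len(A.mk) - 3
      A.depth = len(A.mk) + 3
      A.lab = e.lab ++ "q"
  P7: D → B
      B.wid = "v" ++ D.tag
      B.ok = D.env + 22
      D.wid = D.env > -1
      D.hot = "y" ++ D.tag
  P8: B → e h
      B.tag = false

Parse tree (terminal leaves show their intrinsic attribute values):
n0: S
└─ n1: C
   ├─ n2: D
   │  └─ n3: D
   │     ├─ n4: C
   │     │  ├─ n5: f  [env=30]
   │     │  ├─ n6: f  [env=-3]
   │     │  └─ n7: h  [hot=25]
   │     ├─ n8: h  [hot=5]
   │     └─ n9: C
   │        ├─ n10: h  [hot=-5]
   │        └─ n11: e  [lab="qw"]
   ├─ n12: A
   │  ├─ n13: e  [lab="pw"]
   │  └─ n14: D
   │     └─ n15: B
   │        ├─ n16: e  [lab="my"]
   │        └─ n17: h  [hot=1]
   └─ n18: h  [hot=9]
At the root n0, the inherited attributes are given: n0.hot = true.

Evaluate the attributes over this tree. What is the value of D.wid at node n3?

true

1. n0.hot = true  [given at root]
2. n1.tag = 27  [27]
3. n2.tag = "mr"  ["mr"]
4. n2.env = 26  [26]
5. n3.tag = "mrv"  [D₀.tag ++ "v"]
6. n3.env = 18  [18]
7. n4.tag = -7  [D.env - 25]
8. n5.env = 30  [terminal]
9. n6.env = -3  [terminal]
10. n7.hot = 25  [terminal]
11. n4.cnt = -7  [C.tag + f₀.env - 30]
12. n4.live = 23  [C.tag * 3 + 44]
13. n8.hot = 5  [terminal]
14. n9.tag = -1  [C₀.cnt + 6]
15. n10.hot = -5  [terminal]
16. n11.lab = "qw"  [terminal]
17. n9.cnt = 10  [h.hot + 15]
18. n9.live = 13  [C.tag + 14]
19. n3.wid = true  [C₁.live > 12]
20. n3.hot = "mrvq"  [D.tag ++ "q"]
21. n2.wid = true  [D₁.wid == true]
22. n2.hot = "mrmrvq"  [D₀.tag ++ D₁.hot]
23. n12.hot = true  [C.tag > 26]
24. n12.mk = "rq"  ["rq"]
25. n13.lab = "pw"  [terminal]
26. n14.tag = "pwq"  [e.lab ++ "q"]
27. n14.env = -1  [len(A.mk) - 3]
28. n15.wid = "vpwq"  ["v" ++ D.tag]
29. n15.ok = 21  [D.env + 22]
30. n16.lab = "my"  [terminal]
31. n17.hot = 1  [terminal]
32. n15.tag = false  [false]
33. n14.wid = false  [D.env > -1]
34. n14.hot = "ypwq"  ["y" ++ D.tag]
35. n12.depth = 5  [len(A.mk) + 3]
36. n12.lab = "pwq"  [e.lab ++ "q"]
37. n18.hot = 9  [terminal]
38. n1.cnt = 27  [h.hot + 18]
39. n1.live = 15  [A.depth + 10]
40. n0.live = "qv"  ["qv"]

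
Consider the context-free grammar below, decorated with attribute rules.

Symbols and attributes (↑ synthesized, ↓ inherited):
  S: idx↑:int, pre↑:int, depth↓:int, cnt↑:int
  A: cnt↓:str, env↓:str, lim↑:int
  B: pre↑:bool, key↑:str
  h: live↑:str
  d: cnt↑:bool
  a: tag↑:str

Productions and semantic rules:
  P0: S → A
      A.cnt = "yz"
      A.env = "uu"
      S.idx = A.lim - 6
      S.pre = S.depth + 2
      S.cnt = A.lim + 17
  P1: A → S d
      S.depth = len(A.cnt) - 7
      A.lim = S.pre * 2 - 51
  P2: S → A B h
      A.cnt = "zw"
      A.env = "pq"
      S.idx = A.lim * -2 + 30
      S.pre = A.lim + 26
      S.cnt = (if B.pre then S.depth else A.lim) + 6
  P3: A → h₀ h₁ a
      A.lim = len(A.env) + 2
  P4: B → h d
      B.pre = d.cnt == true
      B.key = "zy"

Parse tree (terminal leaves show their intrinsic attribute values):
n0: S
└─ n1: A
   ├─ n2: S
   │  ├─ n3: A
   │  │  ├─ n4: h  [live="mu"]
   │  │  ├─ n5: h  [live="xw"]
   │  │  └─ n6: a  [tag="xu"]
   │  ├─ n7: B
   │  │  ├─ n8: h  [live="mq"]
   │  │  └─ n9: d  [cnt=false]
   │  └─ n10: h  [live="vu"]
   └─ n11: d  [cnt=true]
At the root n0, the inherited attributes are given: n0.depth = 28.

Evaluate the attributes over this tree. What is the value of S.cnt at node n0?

1. n0.depth = 28  [given at root]
2. n1.cnt = "yz"  ["yz"]
3. n1.env = "uu"  ["uu"]
4. n2.depth = -5  [len(A.cnt) - 7]
5. n3.cnt = "zw"  ["zw"]
6. n3.env = "pq"  ["pq"]
7. n4.live = "mu"  [terminal]
8. n5.live = "xw"  [terminal]
9. n6.tag = "xu"  [terminal]
10. n3.lim = 4  [len(A.env) + 2]
11. n8.live = "mq"  [terminal]
12. n9.cnt = false  [terminal]
13. n7.pre = false  [d.cnt == true]
14. n7.key = "zy"  ["zy"]
15. n10.live = "vu"  [terminal]
16. n2.idx = 22  [A.lim * -2 + 30]
17. n2.pre = 30  [A.lim + 26]
18. n2.cnt = 10  [(if B.pre then S.depth else A.lim) + 6]
19. n11.cnt = true  [terminal]
20. n1.lim = 9  [S.pre * 2 - 51]
21. n0.idx = 3  [A.lim - 6]
22. n0.pre = 30  [S.depth + 2]
23. n0.cnt = 26  [A.lim + 17]

26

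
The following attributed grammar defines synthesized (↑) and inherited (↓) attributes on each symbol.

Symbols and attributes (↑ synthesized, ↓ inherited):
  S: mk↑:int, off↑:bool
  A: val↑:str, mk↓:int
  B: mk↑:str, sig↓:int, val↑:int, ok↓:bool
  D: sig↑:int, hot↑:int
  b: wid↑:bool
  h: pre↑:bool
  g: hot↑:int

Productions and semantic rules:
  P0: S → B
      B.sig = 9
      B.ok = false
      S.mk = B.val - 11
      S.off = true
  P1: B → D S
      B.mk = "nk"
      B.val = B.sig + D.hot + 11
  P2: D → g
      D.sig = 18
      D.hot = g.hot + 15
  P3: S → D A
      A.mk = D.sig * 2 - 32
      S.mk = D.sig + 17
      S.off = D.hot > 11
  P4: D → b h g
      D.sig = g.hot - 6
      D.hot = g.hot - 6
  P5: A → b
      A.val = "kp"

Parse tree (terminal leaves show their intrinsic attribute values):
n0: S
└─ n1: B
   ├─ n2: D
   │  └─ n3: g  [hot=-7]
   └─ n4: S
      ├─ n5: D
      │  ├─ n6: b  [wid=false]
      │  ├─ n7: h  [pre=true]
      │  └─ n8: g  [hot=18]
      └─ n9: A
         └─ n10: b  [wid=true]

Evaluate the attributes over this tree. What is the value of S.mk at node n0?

17

1. n1.sig = 9  [9]
2. n1.ok = false  [false]
3. n3.hot = -7  [terminal]
4. n2.sig = 18  [18]
5. n2.hot = 8  [g.hot + 15]
6. n6.wid = false  [terminal]
7. n7.pre = true  [terminal]
8. n8.hot = 18  [terminal]
9. n5.sig = 12  [g.hot - 6]
10. n5.hot = 12  [g.hot - 6]
11. n9.mk = -8  [D.sig * 2 - 32]
12. n10.wid = true  [terminal]
13. n9.val = "kp"  ["kp"]
14. n4.mk = 29  [D.sig + 17]
15. n4.off = true  [D.hot > 11]
16. n1.mk = "nk"  ["nk"]
17. n1.val = 28  [B.sig + D.hot + 11]
18. n0.mk = 17  [B.val - 11]
19. n0.off = true  [true]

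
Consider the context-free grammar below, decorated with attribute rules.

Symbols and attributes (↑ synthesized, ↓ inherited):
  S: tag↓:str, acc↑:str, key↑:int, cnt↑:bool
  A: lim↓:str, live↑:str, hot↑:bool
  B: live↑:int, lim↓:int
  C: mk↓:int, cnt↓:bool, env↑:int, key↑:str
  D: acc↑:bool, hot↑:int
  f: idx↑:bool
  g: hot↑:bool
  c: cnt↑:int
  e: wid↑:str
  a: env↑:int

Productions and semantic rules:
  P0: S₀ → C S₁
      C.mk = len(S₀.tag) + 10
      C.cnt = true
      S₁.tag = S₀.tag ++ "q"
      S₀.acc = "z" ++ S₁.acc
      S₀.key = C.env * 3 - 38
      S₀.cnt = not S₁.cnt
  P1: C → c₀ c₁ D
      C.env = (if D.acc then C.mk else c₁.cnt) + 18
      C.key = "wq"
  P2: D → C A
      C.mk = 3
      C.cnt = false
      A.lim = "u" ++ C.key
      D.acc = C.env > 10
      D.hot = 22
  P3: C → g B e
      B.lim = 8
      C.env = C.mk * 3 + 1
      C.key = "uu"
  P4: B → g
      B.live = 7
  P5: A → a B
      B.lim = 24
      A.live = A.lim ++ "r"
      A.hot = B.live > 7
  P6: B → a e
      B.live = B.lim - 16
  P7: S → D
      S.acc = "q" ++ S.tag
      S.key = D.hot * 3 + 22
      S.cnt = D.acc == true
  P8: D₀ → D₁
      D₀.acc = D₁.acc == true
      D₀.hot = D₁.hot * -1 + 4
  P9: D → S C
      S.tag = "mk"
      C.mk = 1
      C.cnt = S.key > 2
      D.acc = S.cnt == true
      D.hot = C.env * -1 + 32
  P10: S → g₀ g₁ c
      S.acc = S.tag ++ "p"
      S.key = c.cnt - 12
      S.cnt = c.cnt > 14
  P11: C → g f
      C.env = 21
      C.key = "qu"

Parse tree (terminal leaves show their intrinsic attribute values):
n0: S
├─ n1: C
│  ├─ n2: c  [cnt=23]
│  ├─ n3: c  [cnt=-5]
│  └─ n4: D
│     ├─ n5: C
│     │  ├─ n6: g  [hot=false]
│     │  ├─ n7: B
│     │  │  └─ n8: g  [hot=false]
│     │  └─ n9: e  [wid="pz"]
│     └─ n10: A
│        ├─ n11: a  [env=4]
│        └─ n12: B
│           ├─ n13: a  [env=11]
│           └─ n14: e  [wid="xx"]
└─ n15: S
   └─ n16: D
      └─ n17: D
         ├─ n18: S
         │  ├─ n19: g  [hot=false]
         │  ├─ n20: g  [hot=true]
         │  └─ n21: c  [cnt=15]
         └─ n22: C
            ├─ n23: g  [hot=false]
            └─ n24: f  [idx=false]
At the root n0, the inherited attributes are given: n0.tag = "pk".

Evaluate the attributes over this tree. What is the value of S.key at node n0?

1

1. n0.tag = "pk"  [given at root]
2. n1.mk = 12  [len(S₀.tag) + 10]
3. n1.cnt = true  [true]
4. n2.cnt = 23  [terminal]
5. n3.cnt = -5  [terminal]
6. n5.mk = 3  [3]
7. n5.cnt = false  [false]
8. n6.hot = false  [terminal]
9. n7.lim = 8  [8]
10. n8.hot = false  [terminal]
11. n7.live = 7  [7]
12. n9.wid = "pz"  [terminal]
13. n5.env = 10  [C.mk * 3 + 1]
14. n5.key = "uu"  ["uu"]
15. n10.lim = "uuu"  ["u" ++ C.key]
16. n11.env = 4  [terminal]
17. n12.lim = 24  [24]
18. n13.env = 11  [terminal]
19. n14.wid = "xx"  [terminal]
20. n12.live = 8  [B.lim - 16]
21. n10.live = "uuur"  [A.lim ++ "r"]
22. n10.hot = true  [B.live > 7]
23. n4.acc = false  [C.env > 10]
24. n4.hot = 22  [22]
25. n1.env = 13  [(if D.acc then C.mk else c₁.cnt) + 18]
26. n1.key = "wq"  ["wq"]
27. n15.tag = "pkq"  [S₀.tag ++ "q"]
28. n18.tag = "mk"  ["mk"]
29. n19.hot = false  [terminal]
30. n20.hot = true  [terminal]
31. n21.cnt = 15  [terminal]
32. n18.acc = "mkp"  [S.tag ++ "p"]
33. n18.key = 3  [c.cnt - 12]
34. n18.cnt = true  [c.cnt > 14]
35. n22.mk = 1  [1]
36. n22.cnt = true  [S.key > 2]
37. n23.hot = false  [terminal]
38. n24.idx = false  [terminal]
39. n22.env = 21  [21]
40. n22.key = "qu"  ["qu"]
41. n17.acc = true  [S.cnt == true]
42. n17.hot = 11  [C.env * -1 + 32]
43. n16.acc = true  [D₁.acc == true]
44. n16.hot = -7  [D₁.hot * -1 + 4]
45. n15.acc = "qpkq"  ["q" ++ S.tag]
46. n15.key = 1  [D.hot * 3 + 22]
47. n15.cnt = true  [D.acc == true]
48. n0.acc = "zqpkq"  ["z" ++ S₁.acc]
49. n0.key = 1  [C.env * 3 - 38]
50. n0.cnt = false  [not S₁.cnt]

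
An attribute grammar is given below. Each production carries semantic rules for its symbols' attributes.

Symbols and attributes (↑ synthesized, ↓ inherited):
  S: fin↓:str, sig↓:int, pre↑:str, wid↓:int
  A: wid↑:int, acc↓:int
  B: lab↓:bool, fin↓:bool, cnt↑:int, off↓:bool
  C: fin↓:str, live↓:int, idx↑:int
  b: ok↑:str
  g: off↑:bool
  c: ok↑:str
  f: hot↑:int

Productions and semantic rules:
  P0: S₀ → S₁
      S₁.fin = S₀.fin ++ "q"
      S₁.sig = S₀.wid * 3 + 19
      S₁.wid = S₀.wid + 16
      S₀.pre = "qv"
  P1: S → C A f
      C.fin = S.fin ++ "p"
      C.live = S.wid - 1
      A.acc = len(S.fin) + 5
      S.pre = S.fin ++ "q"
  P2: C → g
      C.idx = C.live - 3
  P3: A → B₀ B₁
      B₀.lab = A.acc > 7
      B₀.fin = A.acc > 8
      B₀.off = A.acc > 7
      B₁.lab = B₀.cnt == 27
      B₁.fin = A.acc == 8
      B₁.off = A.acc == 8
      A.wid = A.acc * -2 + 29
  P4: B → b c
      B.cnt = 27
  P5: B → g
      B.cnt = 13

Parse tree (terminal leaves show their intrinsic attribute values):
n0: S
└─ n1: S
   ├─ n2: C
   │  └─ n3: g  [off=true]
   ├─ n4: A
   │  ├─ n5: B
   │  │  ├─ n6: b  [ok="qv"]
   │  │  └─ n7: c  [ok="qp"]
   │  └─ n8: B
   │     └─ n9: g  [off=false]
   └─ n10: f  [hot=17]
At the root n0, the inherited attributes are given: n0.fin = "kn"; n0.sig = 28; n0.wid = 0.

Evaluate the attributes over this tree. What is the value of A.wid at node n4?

1. n0.fin = "kn"  [given at root]
2. n0.sig = 28  [given at root]
3. n0.wid = 0  [given at root]
4. n1.fin = "knq"  [S₀.fin ++ "q"]
5. n1.sig = 19  [S₀.wid * 3 + 19]
6. n1.wid = 16  [S₀.wid + 16]
7. n2.fin = "knqp"  [S.fin ++ "p"]
8. n2.live = 15  [S.wid - 1]
9. n3.off = true  [terminal]
10. n2.idx = 12  [C.live - 3]
11. n4.acc = 8  [len(S.fin) + 5]
12. n5.lab = true  [A.acc > 7]
13. n5.fin = false  [A.acc > 8]
14. n5.off = true  [A.acc > 7]
15. n6.ok = "qv"  [terminal]
16. n7.ok = "qp"  [terminal]
17. n5.cnt = 27  [27]
18. n8.lab = true  [B₀.cnt == 27]
19. n8.fin = true  [A.acc == 8]
20. n8.off = true  [A.acc == 8]
21. n9.off = false  [terminal]
22. n8.cnt = 13  [13]
23. n4.wid = 13  [A.acc * -2 + 29]
24. n10.hot = 17  [terminal]
25. n1.pre = "knqq"  [S.fin ++ "q"]
26. n0.pre = "qv"  ["qv"]

13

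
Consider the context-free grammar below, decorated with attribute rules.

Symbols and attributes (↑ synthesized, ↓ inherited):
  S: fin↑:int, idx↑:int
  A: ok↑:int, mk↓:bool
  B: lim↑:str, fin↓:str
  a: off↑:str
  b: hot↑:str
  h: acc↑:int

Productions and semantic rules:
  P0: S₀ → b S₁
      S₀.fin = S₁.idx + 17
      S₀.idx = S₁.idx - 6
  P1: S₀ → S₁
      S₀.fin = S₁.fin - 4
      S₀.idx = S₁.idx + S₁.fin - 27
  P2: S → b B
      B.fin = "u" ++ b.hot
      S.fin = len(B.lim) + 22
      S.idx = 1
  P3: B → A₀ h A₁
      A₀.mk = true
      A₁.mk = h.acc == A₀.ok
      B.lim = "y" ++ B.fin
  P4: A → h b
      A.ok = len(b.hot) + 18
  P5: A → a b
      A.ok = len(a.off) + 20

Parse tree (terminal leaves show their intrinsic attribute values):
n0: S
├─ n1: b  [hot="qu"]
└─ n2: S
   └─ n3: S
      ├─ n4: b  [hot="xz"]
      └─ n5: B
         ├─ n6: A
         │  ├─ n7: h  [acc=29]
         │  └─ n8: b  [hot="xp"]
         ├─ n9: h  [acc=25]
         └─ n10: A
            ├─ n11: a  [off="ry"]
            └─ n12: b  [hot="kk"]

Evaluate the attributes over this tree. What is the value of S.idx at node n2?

0

1. n1.hot = "qu"  [terminal]
2. n4.hot = "xz"  [terminal]
3. n5.fin = "uxz"  ["u" ++ b.hot]
4. n6.mk = true  [true]
5. n7.acc = 29  [terminal]
6. n8.hot = "xp"  [terminal]
7. n6.ok = 20  [len(b.hot) + 18]
8. n9.acc = 25  [terminal]
9. n10.mk = false  [h.acc == A₀.ok]
10. n11.off = "ry"  [terminal]
11. n12.hot = "kk"  [terminal]
12. n10.ok = 22  [len(a.off) + 20]
13. n5.lim = "yuxz"  ["y" ++ B.fin]
14. n3.fin = 26  [len(B.lim) + 22]
15. n3.idx = 1  [1]
16. n2.fin = 22  [S₁.fin - 4]
17. n2.idx = 0  [S₁.idx + S₁.fin - 27]
18. n0.fin = 17  [S₁.idx + 17]
19. n0.idx = -6  [S₁.idx - 6]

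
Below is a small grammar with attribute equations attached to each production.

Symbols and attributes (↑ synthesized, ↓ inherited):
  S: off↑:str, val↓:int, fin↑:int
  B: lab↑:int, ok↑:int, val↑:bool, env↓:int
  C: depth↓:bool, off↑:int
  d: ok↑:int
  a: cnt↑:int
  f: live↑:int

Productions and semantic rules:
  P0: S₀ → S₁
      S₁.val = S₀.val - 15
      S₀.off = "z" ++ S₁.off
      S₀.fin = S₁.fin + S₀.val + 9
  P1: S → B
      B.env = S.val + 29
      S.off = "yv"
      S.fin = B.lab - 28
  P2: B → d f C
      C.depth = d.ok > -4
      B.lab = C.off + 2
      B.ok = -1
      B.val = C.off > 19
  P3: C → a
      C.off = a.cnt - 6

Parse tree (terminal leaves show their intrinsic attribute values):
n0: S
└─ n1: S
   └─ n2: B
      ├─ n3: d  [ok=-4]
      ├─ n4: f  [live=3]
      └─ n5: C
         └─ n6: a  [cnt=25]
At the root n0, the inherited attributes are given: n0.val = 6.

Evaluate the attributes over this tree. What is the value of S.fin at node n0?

8

1. n0.val = 6  [given at root]
2. n1.val = -9  [S₀.val - 15]
3. n2.env = 20  [S.val + 29]
4. n3.ok = -4  [terminal]
5. n4.live = 3  [terminal]
6. n5.depth = false  [d.ok > -4]
7. n6.cnt = 25  [terminal]
8. n5.off = 19  [a.cnt - 6]
9. n2.lab = 21  [C.off + 2]
10. n2.ok = -1  [-1]
11. n2.val = false  [C.off > 19]
12. n1.off = "yv"  ["yv"]
13. n1.fin = -7  [B.lab - 28]
14. n0.off = "zyv"  ["z" ++ S₁.off]
15. n0.fin = 8  [S₁.fin + S₀.val + 9]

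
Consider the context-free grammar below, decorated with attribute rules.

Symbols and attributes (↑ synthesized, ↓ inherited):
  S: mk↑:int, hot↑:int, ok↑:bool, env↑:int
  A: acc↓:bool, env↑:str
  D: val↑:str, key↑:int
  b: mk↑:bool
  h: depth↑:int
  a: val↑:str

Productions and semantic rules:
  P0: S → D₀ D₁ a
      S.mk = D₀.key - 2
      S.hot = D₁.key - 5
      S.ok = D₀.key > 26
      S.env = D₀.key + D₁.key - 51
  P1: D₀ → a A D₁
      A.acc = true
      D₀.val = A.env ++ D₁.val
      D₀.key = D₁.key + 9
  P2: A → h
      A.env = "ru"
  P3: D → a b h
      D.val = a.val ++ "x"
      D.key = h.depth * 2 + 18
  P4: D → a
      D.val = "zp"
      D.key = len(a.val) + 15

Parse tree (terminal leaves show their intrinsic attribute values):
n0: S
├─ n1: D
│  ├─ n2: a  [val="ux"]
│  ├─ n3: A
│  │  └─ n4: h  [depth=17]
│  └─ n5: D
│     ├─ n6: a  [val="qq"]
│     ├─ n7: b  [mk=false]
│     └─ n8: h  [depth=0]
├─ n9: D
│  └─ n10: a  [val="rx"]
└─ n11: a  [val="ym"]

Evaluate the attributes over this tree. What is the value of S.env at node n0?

1. n2.val = "ux"  [terminal]
2. n3.acc = true  [true]
3. n4.depth = 17  [terminal]
4. n3.env = "ru"  ["ru"]
5. n6.val = "qq"  [terminal]
6. n7.mk = false  [terminal]
7. n8.depth = 0  [terminal]
8. n5.val = "qqx"  [a.val ++ "x"]
9. n5.key = 18  [h.depth * 2 + 18]
10. n1.val = "ruqqx"  [A.env ++ D₁.val]
11. n1.key = 27  [D₁.key + 9]
12. n10.val = "rx"  [terminal]
13. n9.val = "zp"  ["zp"]
14. n9.key = 17  [len(a.val) + 15]
15. n11.val = "ym"  [terminal]
16. n0.mk = 25  [D₀.key - 2]
17. n0.hot = 12  [D₁.key - 5]
18. n0.ok = true  [D₀.key > 26]
19. n0.env = -7  [D₀.key + D₁.key - 51]

-7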